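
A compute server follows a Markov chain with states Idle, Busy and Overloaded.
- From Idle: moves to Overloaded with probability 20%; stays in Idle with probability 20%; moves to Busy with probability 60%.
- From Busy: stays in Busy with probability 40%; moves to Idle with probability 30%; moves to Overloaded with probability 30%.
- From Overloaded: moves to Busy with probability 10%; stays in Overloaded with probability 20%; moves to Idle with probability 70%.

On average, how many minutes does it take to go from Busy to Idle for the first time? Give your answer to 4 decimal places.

2.4444

Let t(s) be the expected number of minutes to first reach Idle from state s, with t(Idle) = 0. Conditioning on the first minute:
t(Busy) = 1 + 0.4·t(Busy) + 0.3·t(Overloaded)
t(Overloaded) = 1 + 0.1·t(Busy) + 0.2·t(Overloaded)
Solving: t(Busy) = 2.4444, t(Overloaded) = 1.5556.
Expected minutes from Busy to Idle: 2.4444.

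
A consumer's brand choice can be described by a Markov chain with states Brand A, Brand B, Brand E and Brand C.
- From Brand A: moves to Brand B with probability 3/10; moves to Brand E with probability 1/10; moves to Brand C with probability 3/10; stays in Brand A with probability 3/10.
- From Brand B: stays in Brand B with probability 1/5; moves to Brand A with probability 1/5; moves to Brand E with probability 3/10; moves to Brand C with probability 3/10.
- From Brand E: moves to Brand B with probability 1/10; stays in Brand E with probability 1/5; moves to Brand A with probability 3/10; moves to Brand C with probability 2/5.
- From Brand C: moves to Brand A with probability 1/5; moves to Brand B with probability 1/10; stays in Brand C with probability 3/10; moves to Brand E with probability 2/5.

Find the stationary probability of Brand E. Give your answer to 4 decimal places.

Let the stationary distribution be π with π = πP and π_1 + π_2 + π_3 + π_4 = 1.
π_1 = 0.3·π_1 + 0.2·π_2 + 0.3·π_3 + 0.2·π_4
π_2 = 0.3·π_1 + 0.2·π_2 + 0.1·π_3 + 0.1·π_4
π_3 = 0.1·π_1 + 0.3·π_2 + 0.2·π_3 + 0.4·π_4
Solving with the normalization constraint gives π = (0.2507, 0.1668, 0.2567, 0.3257).
So the stationary probability of Brand E is 0.2567.

0.2567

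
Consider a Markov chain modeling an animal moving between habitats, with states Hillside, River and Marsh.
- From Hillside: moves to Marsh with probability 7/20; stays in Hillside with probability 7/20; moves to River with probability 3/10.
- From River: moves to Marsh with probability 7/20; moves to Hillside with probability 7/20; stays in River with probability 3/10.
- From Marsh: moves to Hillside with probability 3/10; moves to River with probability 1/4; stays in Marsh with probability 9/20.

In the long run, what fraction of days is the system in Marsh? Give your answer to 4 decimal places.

Let the stationary distribution be π with π = πP and π_1 + π_2 + π_3 = 1.
π_1 = 0.35·π_1 + 0.35·π_2 + 0.3·π_3
π_2 = 0.3·π_1 + 0.3·π_2 + 0.25·π_3
Solving with the normalization constraint gives π = (0.3306, 0.2806, 0.3889).
So the stationary probability of Marsh is 0.3889.

0.3889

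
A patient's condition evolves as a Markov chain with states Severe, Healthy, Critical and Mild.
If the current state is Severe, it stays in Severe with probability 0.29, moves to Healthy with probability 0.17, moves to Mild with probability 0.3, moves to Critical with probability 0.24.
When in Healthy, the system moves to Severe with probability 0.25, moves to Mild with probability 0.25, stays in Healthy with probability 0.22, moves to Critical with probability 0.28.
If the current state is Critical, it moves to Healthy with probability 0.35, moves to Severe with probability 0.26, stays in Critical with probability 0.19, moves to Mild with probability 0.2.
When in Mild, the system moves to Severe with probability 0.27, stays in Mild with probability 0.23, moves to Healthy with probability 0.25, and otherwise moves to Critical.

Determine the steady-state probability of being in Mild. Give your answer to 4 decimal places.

0.2465

Let the stationary distribution be π with π = πP and π_1 + π_2 + π_3 + π_4 = 1.
π_1 = 0.29·π_1 + 0.25·π_2 + 0.26·π_3 + 0.27·π_4
π_2 = 0.17·π_1 + 0.22·π_2 + 0.35·π_3 + 0.25·π_4
π_3 = 0.24·π_1 + 0.28·π_2 + 0.19·π_3 + 0.25·π_4
Solving with the normalization constraint gives π = (0.2681, 0.2452, 0.2403, 0.2465).
So the stationary probability of Mild is 0.2465.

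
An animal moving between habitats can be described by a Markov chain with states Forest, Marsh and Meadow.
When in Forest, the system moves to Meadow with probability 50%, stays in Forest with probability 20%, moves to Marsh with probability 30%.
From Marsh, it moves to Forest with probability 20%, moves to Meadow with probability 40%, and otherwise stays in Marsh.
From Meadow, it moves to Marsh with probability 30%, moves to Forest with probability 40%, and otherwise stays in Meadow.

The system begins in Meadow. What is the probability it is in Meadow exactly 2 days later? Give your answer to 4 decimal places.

Sum over the intermediate state after 1 day:
P = P(Meadow→Forest)·P(Forest→Meadow) + P(Meadow→Marsh)·P(Marsh→Meadow) + P(Meadow→Meadow)·P(Meadow→Meadow)
  = 0.4×0.5 + 0.3×0.4 + 0.3×0.3
  = 0.2000 + 0.1200 + 0.0900 = 0.4100

0.4100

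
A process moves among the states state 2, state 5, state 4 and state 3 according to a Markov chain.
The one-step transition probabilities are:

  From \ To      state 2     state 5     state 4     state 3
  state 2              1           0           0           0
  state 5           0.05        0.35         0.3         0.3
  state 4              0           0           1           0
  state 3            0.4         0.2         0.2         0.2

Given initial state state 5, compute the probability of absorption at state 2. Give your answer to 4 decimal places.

Let h(s) be the probability of absorption at state 2 starting from transient state s. Then h(state 2) = 1 and h(state 4) = 0. By first-step analysis:
h(state 5) = 0.05·1 + 0.35·h(state 5) + 0.3·0 + 0.3·h(state 3)
h(state 3) = 0.4·1 + 0.2·h(state 5) + 0.2·0 + 0.2·h(state 3)
Solving: h(state 5) = 0.3478, h(state 3) = 0.5870.
Starting from state 5, the probability is 0.3478.

0.3478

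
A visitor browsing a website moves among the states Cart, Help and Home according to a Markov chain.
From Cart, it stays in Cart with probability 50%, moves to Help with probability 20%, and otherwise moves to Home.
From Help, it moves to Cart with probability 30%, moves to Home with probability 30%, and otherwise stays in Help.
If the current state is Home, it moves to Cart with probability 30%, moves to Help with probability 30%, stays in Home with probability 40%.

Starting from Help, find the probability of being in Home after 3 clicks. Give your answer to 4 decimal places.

Propagate the distribution vector 3 clicks from Help.
After 0 clicks: (0.0000, 1.0000, 0.0000)
After 1 click: (0.3000, 0.4000, 0.3000)
After 2 clicks: (0.3600, 0.3100, 0.3300)
After 3 clicks: (0.3720, 0.2950, 0.3330)
P(in Home after 3 clicks) = 0.3330

0.3330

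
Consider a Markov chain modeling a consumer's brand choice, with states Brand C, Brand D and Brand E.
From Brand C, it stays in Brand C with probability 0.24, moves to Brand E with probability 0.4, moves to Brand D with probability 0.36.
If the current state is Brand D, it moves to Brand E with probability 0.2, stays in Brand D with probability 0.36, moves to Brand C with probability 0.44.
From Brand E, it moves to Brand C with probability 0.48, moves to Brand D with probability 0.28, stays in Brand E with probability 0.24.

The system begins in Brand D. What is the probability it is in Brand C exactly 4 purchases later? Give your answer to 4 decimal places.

0.3754

Propagate the distribution vector 4 purchases from Brand D.
After 0 purchases: (0.0000, 1.0000, 0.0000)
After 1 purchase: (0.4400, 0.3600, 0.2000)
After 2 purchases: (0.3600, 0.3440, 0.2960)
After 3 purchases: (0.3798, 0.3363, 0.2838)
After 4 purchases: (0.3754, 0.3373, 0.2873)
P(in Brand C after 4 purchases) = 0.3754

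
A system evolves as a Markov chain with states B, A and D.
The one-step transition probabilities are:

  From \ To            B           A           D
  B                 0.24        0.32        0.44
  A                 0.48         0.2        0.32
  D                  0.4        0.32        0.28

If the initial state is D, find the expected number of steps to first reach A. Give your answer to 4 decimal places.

3.1250

Let t(s) be the expected number of steps to first reach A from state s, with t(A) = 0. Conditioning on the first step:
t(B) = 1 + 0.24·t(B) + 0.44·t(D)
t(D) = 1 + 0.4·t(B) + 0.28·t(D)
Solving: t(B) = 3.1250, t(D) = 3.1250.
Expected steps from D to A: 3.1250.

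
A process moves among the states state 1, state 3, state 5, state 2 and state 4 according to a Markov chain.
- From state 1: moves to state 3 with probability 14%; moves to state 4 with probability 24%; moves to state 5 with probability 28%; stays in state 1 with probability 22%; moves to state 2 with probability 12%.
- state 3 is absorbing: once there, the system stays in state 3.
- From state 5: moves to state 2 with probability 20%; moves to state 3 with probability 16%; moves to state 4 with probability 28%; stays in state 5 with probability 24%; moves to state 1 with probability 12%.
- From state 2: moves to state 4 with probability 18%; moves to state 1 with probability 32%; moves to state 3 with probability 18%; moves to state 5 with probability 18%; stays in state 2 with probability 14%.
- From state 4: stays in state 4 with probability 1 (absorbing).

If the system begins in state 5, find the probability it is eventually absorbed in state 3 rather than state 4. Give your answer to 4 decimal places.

0.3851

Let h(s) be the probability of absorption at state 3 starting from transient state s. Then h(state 3) = 1 and h(state 4) = 0. By first-step analysis:
h(state 1) = 0.22·h(state 1) + 0.14·1 + 0.28·h(state 5) + 0.12·h(state 2) + 0.24·0
h(state 5) = 0.12·h(state 1) + 0.16·1 + 0.24·h(state 5) + 0.2·h(state 2) + 0.28·0
h(state 2) = 0.32·h(state 1) + 0.18·1 + 0.18·h(state 5) + 0.14·h(state 2) + 0.18·0
Solving: h(state 1) = 0.3843, h(state 5) = 0.3851, h(state 2) = 0.4329.
Starting from state 5, the probability is 0.3851.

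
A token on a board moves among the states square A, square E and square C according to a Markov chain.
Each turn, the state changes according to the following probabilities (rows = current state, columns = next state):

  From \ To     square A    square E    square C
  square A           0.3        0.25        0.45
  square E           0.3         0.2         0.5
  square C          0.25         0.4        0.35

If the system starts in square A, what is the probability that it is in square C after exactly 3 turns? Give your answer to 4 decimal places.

Propagate the distribution vector 3 turns from square A.
After 0 turns: (1.0000, 0.0000, 0.0000)
After 1 turn: (0.3000, 0.2500, 0.4500)
After 2 turns: (0.2775, 0.3050, 0.4175)
After 3 turns: (0.2791, 0.2974, 0.4235)
P(in square C after 3 turns) = 0.4235

0.4235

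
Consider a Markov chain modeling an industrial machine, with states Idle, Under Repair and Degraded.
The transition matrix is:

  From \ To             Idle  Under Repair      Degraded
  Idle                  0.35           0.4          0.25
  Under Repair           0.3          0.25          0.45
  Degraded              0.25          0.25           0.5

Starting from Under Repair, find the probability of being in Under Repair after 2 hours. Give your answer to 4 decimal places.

0.2950

Sum over the intermediate state after 1 hour:
P = P(Under Repair→Idle)·P(Idle→Under Repair) + P(Under Repair→Under Repair)·P(Under Repair→Under Repair) + P(Under Repair→Degraded)·P(Degraded→Under Repair)
  = 0.3×0.4 + 0.25×0.25 + 0.45×0.25
  = 0.1200 + 0.0625 + 0.1125 = 0.2950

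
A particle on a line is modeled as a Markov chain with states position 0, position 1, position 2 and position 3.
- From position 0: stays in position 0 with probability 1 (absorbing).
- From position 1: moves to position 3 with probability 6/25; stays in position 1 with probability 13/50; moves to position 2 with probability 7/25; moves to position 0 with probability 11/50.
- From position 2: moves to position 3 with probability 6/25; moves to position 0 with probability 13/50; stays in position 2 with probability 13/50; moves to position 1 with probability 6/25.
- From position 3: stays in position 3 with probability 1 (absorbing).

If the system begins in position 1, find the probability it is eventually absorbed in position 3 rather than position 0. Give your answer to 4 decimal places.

0.5096

Let h(s) be the probability of absorption at position 3 starting from transient state s. Then h(position 3) = 1 and h(position 0) = 0. By first-step analysis:
h(position 1) = 0.22·0 + 0.26·h(position 1) + 0.28·h(position 2) + 0.24·1
h(position 2) = 0.26·0 + 0.24·h(position 1) + 0.26·h(position 2) + 0.24·1
Solving: h(position 1) = 0.5096, h(position 2) = 0.4896.
Starting from position 1, the probability is 0.5096.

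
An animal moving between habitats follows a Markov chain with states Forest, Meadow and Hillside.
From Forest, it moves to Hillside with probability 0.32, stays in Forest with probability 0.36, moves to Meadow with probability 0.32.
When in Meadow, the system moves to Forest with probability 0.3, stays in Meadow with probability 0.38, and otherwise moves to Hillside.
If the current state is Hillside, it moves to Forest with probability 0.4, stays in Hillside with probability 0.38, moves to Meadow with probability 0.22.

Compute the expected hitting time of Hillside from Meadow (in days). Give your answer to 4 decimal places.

3.1250

Let t(s) be the expected number of days to first reach Hillside from state s, with t(Hillside) = 0. Conditioning on the first day:
t(Forest) = 1 + 0.36·t(Forest) + 0.32·t(Meadow)
t(Meadow) = 1 + 0.3·t(Forest) + 0.38·t(Meadow)
Solving: t(Forest) = 3.1250, t(Meadow) = 3.1250.
Expected days from Meadow to Hillside: 3.1250.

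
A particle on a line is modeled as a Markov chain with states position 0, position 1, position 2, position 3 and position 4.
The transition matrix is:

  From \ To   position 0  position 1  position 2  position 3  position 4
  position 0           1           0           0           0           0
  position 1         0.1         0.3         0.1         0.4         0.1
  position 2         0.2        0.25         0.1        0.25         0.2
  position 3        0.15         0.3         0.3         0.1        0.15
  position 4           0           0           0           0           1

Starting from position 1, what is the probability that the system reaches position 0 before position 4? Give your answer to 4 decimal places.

Let h(s) be the probability of absorption at position 0 starting from transient state s. Then h(position 0) = 1 and h(position 4) = 0. By first-step analysis:
h(position 1) = 0.1·1 + 0.3·h(position 1) + 0.1·h(position 2) + 0.4·h(position 3) + 0.1·0
h(position 2) = 0.2·1 + 0.25·h(position 1) + 0.1·h(position 2) + 0.25·h(position 3) + 0.2·0
h(position 3) = 0.15·1 + 0.3·h(position 1) + 0.3·h(position 2) + 0.1·h(position 3) + 0.15·0
Solving: h(position 1) = 0.5000, h(position 2) = 0.5000, h(position 3) = 0.5000.
Starting from position 1, the probability is 0.5000.

0.5000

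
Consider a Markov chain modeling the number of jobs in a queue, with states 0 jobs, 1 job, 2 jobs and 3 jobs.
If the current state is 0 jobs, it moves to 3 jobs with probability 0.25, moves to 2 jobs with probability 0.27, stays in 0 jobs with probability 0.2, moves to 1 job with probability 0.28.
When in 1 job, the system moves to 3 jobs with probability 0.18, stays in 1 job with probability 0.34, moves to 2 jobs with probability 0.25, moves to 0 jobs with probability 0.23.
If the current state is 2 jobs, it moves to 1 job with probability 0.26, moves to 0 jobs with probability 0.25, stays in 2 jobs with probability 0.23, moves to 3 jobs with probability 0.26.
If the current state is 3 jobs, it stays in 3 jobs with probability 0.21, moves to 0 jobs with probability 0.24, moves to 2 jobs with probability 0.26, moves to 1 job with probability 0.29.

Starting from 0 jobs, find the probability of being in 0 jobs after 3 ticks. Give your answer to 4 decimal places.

Propagate the distribution vector 3 ticks from 0 jobs.
After 0 ticks: (1.0000, 0.0000, 0.0000, 0.0000)
After 1 tick: (0.2000, 0.2800, 0.2700, 0.2500)
After 2 ticks: (0.2319, 0.2939, 0.2511, 0.2231)
After 3 ticks: (0.2303, 0.2948, 0.2518, 0.2230)
P(in 0 jobs after 3 ticks) = 0.2303

0.2303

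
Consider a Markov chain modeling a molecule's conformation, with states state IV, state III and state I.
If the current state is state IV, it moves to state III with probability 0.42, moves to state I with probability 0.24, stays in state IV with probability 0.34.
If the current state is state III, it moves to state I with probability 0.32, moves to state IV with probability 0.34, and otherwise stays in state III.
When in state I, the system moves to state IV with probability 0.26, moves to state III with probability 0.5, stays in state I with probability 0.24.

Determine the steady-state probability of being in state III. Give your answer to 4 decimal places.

Let the stationary distribution be π with π = πP and π_1 + π_2 + π_3 = 1.
π_1 = 0.34·π_1 + 0.34·π_2 + 0.26·π_3
π_2 = 0.42·π_1 + 0.34·π_2 + 0.5·π_3
Solving with the normalization constraint gives π = (0.3182, 0.4091, 0.2727).
So the stationary probability of state III is 0.4091.

0.4091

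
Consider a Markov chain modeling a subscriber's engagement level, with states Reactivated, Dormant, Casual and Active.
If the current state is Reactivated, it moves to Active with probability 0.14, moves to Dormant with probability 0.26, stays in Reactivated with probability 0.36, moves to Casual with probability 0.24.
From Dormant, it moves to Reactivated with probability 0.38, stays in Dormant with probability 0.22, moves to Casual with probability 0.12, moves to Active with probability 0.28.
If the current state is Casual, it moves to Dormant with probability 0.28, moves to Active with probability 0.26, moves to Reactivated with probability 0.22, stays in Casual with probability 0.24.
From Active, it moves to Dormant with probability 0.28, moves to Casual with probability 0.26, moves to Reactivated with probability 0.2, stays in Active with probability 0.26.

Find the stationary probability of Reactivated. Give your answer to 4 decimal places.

0.2986

Let the stationary distribution be π with π = πP and π_1 + π_2 + π_3 + π_4 = 1.
π_1 = 0.36·π_1 + 0.38·π_2 + 0.22·π_3 + 0.2·π_4
π_2 = 0.26·π_1 + 0.22·π_2 + 0.28·π_3 + 0.28·π_4
π_3 = 0.24·π_1 + 0.12·π_2 + 0.24·π_3 + 0.26·π_4
Solving with the normalization constraint gives π = (0.2986, 0.2585, 0.2136, 0.2293).
So the stationary probability of Reactivated is 0.2986.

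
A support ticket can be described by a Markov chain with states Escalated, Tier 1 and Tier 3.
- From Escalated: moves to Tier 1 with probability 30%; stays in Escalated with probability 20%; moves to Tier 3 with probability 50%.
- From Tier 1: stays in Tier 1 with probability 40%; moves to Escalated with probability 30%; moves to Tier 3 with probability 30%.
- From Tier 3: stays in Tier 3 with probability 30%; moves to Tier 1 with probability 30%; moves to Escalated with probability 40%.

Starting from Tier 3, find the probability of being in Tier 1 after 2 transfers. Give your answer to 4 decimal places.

Sum over the intermediate state after 1 transfer:
P = P(Tier 3→Escalated)·P(Escalated→Tier 1) + P(Tier 3→Tier 1)·P(Tier 1→Tier 1) + P(Tier 3→Tier 3)·P(Tier 3→Tier 1)
  = 0.4×0.3 + 0.3×0.4 + 0.3×0.3
  = 0.1200 + 0.1200 + 0.0900 = 0.3300

0.3300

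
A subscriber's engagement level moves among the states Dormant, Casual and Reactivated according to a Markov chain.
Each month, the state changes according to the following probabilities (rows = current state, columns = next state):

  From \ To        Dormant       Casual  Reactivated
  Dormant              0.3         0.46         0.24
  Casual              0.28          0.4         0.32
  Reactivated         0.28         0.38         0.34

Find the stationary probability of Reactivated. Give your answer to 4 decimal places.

0.3032

Let the stationary distribution be π with π = πP and π_1 + π_2 + π_3 = 1.
π_1 = 0.3·π_1 + 0.28·π_2 + 0.28·π_3
π_2 = 0.46·π_1 + 0.4·π_2 + 0.38·π_3
Solving with the normalization constraint gives π = (0.2857, 0.4111, 0.3032).
So the stationary probability of Reactivated is 0.3032.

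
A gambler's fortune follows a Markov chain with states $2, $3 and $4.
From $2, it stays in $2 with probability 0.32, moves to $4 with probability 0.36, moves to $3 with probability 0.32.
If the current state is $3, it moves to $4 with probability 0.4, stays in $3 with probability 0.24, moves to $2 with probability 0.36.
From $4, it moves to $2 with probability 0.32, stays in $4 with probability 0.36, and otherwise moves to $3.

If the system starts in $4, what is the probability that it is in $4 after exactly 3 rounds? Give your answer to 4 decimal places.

Propagate the distribution vector 3 rounds from $4.
After 0 rounds: (0.0000, 0.0000, 1.0000)
After 1 round: (0.3200, 0.3200, 0.3600)
After 2 rounds: (0.3328, 0.2944, 0.3728)
After 3 rounds: (0.3318, 0.2964, 0.3718)
P(in $4 after 3 rounds) = 0.3718

0.3718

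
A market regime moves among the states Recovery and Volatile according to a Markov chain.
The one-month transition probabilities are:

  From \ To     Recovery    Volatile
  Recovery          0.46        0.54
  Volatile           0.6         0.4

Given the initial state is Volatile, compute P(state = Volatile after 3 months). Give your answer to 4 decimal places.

0.4722

Propagate the distribution vector 3 months from Volatile.
After 0 months: (0.0000, 1.0000)
After 1 month: (0.6000, 0.4000)
After 2 months: (0.5160, 0.4840)
After 3 months: (0.5278, 0.4722)
P(in Volatile after 3 months) = 0.4722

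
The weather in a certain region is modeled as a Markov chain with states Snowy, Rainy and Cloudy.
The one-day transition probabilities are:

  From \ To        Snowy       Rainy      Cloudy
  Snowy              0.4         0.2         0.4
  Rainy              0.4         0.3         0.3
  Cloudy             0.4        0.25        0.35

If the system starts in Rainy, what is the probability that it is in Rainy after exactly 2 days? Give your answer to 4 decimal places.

Sum over the intermediate state after 1 day:
P = P(Rainy→Snowy)·P(Snowy→Rainy) + P(Rainy→Rainy)·P(Rainy→Rainy) + P(Rainy→Cloudy)·P(Cloudy→Rainy)
  = 0.4×0.2 + 0.3×0.3 + 0.3×0.25
  = 0.0800 + 0.0900 + 0.0750 = 0.2450

0.2450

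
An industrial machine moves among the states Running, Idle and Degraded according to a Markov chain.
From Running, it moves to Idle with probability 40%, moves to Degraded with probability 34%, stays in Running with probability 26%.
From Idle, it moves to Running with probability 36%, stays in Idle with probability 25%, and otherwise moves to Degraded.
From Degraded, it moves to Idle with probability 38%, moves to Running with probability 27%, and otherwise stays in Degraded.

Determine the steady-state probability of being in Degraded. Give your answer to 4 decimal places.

Let the stationary distribution be π with π = πP and π_1 + π_2 + π_3 = 1.
π_1 = 0.26·π_1 + 0.36·π_2 + 0.27·π_3
π_2 = 0.4·π_1 + 0.25·π_2 + 0.38·π_3
Solving with the normalization constraint gives π = (0.2978, 0.3416, 0.3607).
So the stationary probability of Degraded is 0.3607.

0.3607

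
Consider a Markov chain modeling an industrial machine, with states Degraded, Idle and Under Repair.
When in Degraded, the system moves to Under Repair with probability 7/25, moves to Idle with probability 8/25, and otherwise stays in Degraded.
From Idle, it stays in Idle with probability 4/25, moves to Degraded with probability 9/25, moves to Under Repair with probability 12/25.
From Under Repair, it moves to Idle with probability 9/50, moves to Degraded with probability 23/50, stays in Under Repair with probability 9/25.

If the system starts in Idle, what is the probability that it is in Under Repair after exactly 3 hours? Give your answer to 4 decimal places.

0.3535

Propagate the distribution vector 3 hours from Idle.
After 0 hours: (0.0000, 1.0000, 0.0000)
After 1 hour: (0.3600, 0.1600, 0.4800)
After 2 hours: (0.4224, 0.2272, 0.3504)
After 3 hours: (0.4119, 0.2346, 0.3535)
P(in Under Repair after 3 hours) = 0.3535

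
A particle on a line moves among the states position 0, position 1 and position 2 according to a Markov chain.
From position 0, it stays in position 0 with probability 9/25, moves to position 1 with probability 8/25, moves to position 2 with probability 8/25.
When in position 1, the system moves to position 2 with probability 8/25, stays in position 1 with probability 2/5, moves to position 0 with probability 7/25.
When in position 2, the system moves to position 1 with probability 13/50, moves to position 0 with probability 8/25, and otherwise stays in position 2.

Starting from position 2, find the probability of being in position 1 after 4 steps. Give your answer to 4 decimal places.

0.3245

Propagate the distribution vector 4 steps from position 2.
After 0 steps: (0.0000, 0.0000, 1.0000)
After 1 step: (0.3200, 0.2600, 0.4200)
After 2 steps: (0.3224, 0.3156, 0.3620)
After 3 steps: (0.3203, 0.3235, 0.3562)
After 4 steps: (0.3199, 0.3245, 0.3556)
P(in position 1 after 4 steps) = 0.3245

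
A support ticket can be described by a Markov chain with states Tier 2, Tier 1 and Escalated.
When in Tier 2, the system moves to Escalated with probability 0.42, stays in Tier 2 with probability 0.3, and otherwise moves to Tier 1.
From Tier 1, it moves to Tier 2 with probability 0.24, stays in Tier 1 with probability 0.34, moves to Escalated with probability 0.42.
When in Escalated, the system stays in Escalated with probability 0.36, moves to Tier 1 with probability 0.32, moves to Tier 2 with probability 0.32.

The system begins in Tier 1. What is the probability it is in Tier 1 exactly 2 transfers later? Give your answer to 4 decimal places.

Sum over the intermediate state after 1 transfer:
P = P(Tier 1→Tier 2)·P(Tier 2→Tier 1) + P(Tier 1→Tier 1)·P(Tier 1→Tier 1) + P(Tier 1→Escalated)·P(Escalated→Tier 1)
  = 0.24×0.28 + 0.34×0.34 + 0.42×0.32
  = 0.0672 + 0.1156 + 0.1344 = 0.3172

0.3172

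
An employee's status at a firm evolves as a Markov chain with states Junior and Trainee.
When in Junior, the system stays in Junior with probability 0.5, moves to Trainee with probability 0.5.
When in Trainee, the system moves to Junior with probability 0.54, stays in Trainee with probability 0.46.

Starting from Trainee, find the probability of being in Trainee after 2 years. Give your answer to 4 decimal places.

Sum over the intermediate state after 1 year:
P = P(Trainee→Junior)·P(Junior→Trainee) + P(Trainee→Trainee)·P(Trainee→Trainee)
  = 0.54×0.5 + 0.46×0.46
  = 0.2700 + 0.2116 = 0.4816

0.4816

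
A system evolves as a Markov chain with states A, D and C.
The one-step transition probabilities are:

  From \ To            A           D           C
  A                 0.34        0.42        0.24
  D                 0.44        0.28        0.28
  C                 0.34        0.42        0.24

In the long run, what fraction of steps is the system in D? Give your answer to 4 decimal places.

Let the stationary distribution be π with π = πP and π_1 + π_2 + π_3 = 1.
π_1 = 0.34·π_1 + 0.44·π_2 + 0.34·π_3
π_2 = 0.42·π_1 + 0.28·π_2 + 0.42·π_3
Solving with the normalization constraint gives π = (0.3768, 0.3684, 0.2547).
So the stationary probability of D is 0.3684.

0.3684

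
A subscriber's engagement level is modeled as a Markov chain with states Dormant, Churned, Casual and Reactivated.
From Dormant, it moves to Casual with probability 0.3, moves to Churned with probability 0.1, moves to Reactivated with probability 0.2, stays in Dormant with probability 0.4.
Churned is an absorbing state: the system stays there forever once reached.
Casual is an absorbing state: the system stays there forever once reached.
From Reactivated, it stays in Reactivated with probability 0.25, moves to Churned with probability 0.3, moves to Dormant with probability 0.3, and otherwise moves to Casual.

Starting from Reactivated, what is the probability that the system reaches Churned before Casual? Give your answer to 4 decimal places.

0.5385

Let h(s) be the probability of absorption at Churned starting from transient state s. Then h(Churned) = 1 and h(Casual) = 0. By first-step analysis:
h(Dormant) = 0.4·h(Dormant) + 0.1·1 + 0.3·0 + 0.2·h(Reactivated)
h(Reactivated) = 0.3·h(Dormant) + 0.3·1 + 0.15·0 + 0.25·h(Reactivated)
Solving: h(Dormant) = 0.3462, h(Reactivated) = 0.5385.
Starting from Reactivated, the probability is 0.5385.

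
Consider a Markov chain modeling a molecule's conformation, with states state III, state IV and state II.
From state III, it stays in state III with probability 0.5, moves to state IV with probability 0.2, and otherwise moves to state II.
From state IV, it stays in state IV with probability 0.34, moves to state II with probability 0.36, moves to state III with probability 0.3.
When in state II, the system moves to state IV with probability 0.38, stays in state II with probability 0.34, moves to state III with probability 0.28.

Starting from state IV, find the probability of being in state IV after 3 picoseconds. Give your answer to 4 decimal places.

0.3040

Propagate the distribution vector 3 picoseconds from state IV.
After 0 picoseconds: (0.0000, 1.0000, 0.0000)
After 1 picosecond: (0.3000, 0.3400, 0.3600)
After 2 picoseconds: (0.3528, 0.3124, 0.3348)
After 3 picoseconds: (0.3639, 0.3040, 0.3321)
P(in state IV after 3 picoseconds) = 0.3040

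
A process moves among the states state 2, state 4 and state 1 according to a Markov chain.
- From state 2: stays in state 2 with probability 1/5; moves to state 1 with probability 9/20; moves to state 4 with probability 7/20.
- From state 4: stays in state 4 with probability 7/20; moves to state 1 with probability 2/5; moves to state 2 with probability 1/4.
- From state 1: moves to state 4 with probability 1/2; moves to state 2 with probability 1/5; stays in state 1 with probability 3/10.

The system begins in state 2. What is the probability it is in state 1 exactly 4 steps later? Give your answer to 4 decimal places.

0.3736

Propagate the distribution vector 4 steps from state 2.
After 0 steps: (1.0000, 0.0000, 0.0000)
After 1 step: (0.2000, 0.3500, 0.4500)
After 2 steps: (0.2175, 0.4175, 0.3650)
After 3 steps: (0.2209, 0.4048, 0.3744)
After 4 steps: (0.2202, 0.4062, 0.3736)
P(in state 1 after 4 steps) = 0.3736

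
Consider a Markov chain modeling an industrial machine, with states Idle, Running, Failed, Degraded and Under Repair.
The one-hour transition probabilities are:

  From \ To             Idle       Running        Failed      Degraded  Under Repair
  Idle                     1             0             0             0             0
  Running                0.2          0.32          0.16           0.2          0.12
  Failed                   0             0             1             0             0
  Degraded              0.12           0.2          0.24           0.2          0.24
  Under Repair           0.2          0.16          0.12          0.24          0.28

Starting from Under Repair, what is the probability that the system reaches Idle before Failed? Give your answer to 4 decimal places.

Let h(s) be the probability of absorption at Idle starting from transient state s. Then h(Idle) = 1 and h(Failed) = 0. By first-step analysis:
h(Running) = 0.2·1 + 0.32·h(Running) + 0.16·0 + 0.2·h(Degraded) + 0.12·h(Under Repair)
h(Degraded) = 0.12·1 + 0.2·h(Running) + 0.24·0 + 0.2·h(Degraded) + 0.24·h(Under Repair)
h(Under Repair) = 0.2·1 + 0.16·h(Running) + 0.12·0 + 0.24·h(Degraded) + 0.28·h(Under Repair)
Solving: h(Running) = 0.5195, h(Degraded) = 0.4421, h(Under Repair) = 0.5406.
Starting from Under Repair, the probability is 0.5406.

0.5406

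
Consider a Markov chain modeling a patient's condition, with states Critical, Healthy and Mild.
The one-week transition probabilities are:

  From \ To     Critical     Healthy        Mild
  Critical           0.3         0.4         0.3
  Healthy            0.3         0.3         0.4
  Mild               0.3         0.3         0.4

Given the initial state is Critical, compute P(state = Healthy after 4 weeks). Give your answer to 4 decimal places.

0.3300

Propagate the distribution vector 4 weeks from Critical.
After 0 weeks: (1.0000, 0.0000, 0.0000)
After 1 week: (0.3000, 0.4000, 0.3000)
After 2 weeks: (0.3000, 0.3300, 0.3700)
After 3 weeks: (0.3000, 0.3300, 0.3700)
After 4 weeks: (0.3000, 0.3300, 0.3700)
P(in Healthy after 4 weeks) = 0.3300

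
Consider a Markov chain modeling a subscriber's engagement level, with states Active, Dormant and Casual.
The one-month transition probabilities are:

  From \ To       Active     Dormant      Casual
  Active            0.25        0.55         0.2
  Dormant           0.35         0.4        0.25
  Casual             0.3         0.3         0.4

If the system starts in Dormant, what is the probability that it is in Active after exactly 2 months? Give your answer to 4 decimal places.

Sum over the intermediate state after 1 month:
P = P(Dormant→Active)·P(Active→Active) + P(Dormant→Dormant)·P(Dormant→Active) + P(Dormant→Casual)·P(Casual→Active)
  = 0.35×0.25 + 0.4×0.35 + 0.25×0.3
  = 0.0875 + 0.1400 + 0.0750 = 0.3025

0.3025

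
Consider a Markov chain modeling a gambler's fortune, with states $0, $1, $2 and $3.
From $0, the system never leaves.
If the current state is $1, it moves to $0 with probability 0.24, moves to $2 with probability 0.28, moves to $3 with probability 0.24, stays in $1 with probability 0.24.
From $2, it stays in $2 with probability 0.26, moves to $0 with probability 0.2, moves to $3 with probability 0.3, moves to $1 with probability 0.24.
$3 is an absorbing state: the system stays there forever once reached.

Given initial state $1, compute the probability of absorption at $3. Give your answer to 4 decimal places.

Let h(s) be the probability of absorption at $3 starting from transient state s. Then h($3) = 1 and h($0) = 0. By first-step analysis:
h($1) = 0.24·0 + 0.24·h($1) + 0.28·h($2) + 0.24·1
h($2) = 0.2·0 + 0.24·h($1) + 0.26·h($2) + 0.3·1
Solving: h($1) = 0.5283, h($2) = 0.5767.
Starting from $1, the probability is 0.5283.

0.5283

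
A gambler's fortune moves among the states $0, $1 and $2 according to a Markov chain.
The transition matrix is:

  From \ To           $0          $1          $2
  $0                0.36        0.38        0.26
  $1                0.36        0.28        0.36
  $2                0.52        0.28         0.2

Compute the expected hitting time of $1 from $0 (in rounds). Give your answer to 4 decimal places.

Let t(s) be the expected number of rounds to first reach $1 from state s, with t($1) = 0. Conditioning on the first round:
t($0) = 1 + 0.36·t($0) + 0.26·t($2)
t($2) = 1 + 0.52·t($0) + 0.2·t($2)
Solving: t($0) = 2.8132, t($2) = 3.0786.
Expected rounds from $0 to $1: 2.8132.

2.8132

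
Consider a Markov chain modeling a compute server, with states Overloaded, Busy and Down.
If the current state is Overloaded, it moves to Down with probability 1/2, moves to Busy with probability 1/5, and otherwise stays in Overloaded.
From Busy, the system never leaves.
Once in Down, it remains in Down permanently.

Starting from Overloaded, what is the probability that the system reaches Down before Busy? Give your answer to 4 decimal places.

Let h(s) be the probability of absorption at Down starting from transient state s. Then h(Down) = 1 and h(Busy) = 0. By first-step analysis:
h(Overloaded) = 0.3·h(Overloaded) + 0.2·0 + 0.5·1
Solving: h(Overloaded) = 0.7143.
Starting from Overloaded, the probability is 0.7143.

0.7143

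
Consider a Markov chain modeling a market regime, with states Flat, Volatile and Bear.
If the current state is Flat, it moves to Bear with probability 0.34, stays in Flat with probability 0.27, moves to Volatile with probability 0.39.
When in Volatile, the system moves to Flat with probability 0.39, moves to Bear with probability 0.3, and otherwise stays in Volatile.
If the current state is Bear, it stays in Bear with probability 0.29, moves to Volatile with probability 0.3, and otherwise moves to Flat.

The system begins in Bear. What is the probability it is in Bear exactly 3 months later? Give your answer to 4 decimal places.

0.3107

Propagate the distribution vector 3 months from Bear.
After 0 months: (0.0000, 0.0000, 1.0000)
After 1 month: (0.4100, 0.3000, 0.2900)
After 2 months: (0.3466, 0.3399, 0.3135)
After 3 months: (0.3547, 0.3346, 0.3107)
P(in Bear after 3 months) = 0.3107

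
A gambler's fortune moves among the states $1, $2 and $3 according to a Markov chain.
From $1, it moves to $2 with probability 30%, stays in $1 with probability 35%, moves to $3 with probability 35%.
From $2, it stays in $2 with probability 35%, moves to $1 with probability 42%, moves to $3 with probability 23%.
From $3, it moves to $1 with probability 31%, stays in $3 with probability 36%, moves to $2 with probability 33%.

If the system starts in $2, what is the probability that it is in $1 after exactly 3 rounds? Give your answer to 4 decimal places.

Propagate the distribution vector 3 rounds from $2.
After 0 rounds: (0.0000, 1.0000, 0.0000)
After 1 round: (0.4200, 0.3500, 0.2300)
After 2 rounds: (0.3653, 0.3244, 0.3103)
After 3 rounds: (0.3603, 0.3255, 0.3142)
P(in $1 after 3 rounds) = 0.3603

0.3603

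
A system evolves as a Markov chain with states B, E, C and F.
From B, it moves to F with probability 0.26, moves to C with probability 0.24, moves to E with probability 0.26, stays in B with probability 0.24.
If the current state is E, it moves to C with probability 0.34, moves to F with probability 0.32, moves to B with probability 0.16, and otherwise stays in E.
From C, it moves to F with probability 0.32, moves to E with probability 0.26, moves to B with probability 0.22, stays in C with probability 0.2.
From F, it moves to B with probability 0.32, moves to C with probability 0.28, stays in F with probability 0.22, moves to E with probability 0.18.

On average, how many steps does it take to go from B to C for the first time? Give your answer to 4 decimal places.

3.6679

Let t(s) be the expected number of steps to first reach C from state s, with t(C) = 0. Conditioning on the first step:
t(B) = 1 + 0.24·t(B) + 0.26·t(E) + 0.26·t(F)
t(E) = 1 + 0.16·t(B) + 0.18·t(E) + 0.32·t(F)
t(F) = 1 + 0.32·t(B) + 0.18·t(E) + 0.22·t(F)
Solving: t(B) = 3.6679, t(E) = 3.3219, t(F) = 3.5534.
Expected steps from B to C: 3.6679.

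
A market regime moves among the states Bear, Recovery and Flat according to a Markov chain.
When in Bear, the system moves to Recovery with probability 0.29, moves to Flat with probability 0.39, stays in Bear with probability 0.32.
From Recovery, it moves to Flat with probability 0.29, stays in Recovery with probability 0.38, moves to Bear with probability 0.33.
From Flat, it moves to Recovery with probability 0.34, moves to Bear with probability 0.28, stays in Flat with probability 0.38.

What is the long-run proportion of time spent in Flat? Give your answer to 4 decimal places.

0.3527

Let the stationary distribution be π with π = πP and π_1 + π_2 + π_3 = 1.
π_1 = 0.32·π_1 + 0.33·π_2 + 0.28·π_3
π_2 = 0.29·π_1 + 0.38·π_2 + 0.34·π_3
Solving with the normalization constraint gives π = (0.3093, 0.3381, 0.3527).
So the stationary probability of Flat is 0.3527.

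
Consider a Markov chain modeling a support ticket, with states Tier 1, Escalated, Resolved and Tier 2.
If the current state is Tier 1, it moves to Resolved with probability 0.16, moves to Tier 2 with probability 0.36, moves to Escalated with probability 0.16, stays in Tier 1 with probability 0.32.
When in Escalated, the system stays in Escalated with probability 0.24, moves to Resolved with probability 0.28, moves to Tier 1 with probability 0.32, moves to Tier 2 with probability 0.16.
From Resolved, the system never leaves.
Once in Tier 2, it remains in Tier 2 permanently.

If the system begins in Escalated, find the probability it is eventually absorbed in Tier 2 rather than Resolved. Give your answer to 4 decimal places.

0.4811

Let h(s) be the probability of absorption at Tier 2 starting from transient state s. Then h(Tier 2) = 1 and h(Resolved) = 0. By first-step analysis:
h(Tier 1) = 0.32·h(Tier 1) + 0.16·h(Escalated) + 0.16·0 + 0.36·1
h(Escalated) = 0.32·h(Tier 1) + 0.24·h(Escalated) + 0.28·0 + 0.16·1
Solving: h(Tier 1) = 0.6426, h(Escalated) = 0.4811.
Starting from Escalated, the probability is 0.4811.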